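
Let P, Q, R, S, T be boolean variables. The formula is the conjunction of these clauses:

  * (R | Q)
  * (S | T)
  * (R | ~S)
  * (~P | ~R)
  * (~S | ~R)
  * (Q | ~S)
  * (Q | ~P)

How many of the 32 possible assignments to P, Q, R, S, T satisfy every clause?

4

The models are:
  P=0 Q=0 R=1 S=0 T=1
  P=0 Q=1 R=0 S=0 T=1
  P=0 Q=1 R=1 S=0 T=1
  P=1 Q=1 R=0 S=0 T=1
That's 4 in total.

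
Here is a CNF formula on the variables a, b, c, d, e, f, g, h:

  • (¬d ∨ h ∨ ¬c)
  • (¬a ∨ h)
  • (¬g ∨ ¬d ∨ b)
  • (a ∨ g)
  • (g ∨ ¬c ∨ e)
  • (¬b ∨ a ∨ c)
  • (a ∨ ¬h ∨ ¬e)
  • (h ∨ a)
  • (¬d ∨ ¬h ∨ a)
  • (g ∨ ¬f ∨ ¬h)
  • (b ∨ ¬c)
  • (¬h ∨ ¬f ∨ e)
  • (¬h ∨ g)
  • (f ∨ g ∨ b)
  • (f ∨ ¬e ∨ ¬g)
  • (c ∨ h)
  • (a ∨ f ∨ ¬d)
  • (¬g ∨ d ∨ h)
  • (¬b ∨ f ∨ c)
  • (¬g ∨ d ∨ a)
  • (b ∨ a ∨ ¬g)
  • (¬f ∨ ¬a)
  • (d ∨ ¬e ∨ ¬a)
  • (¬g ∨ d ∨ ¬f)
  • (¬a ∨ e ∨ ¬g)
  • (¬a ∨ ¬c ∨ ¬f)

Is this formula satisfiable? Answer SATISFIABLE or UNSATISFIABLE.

UNSATISFIABLE

a = True:
  propagation gives h=True, g=True, f=False, e=False; an empty clause results — contradiction.
a = False:
  propagation gives g=True, h=True, e=False, d=False; an empty clause results — contradiction.
Every branch closes, so no satisfying assignment exists.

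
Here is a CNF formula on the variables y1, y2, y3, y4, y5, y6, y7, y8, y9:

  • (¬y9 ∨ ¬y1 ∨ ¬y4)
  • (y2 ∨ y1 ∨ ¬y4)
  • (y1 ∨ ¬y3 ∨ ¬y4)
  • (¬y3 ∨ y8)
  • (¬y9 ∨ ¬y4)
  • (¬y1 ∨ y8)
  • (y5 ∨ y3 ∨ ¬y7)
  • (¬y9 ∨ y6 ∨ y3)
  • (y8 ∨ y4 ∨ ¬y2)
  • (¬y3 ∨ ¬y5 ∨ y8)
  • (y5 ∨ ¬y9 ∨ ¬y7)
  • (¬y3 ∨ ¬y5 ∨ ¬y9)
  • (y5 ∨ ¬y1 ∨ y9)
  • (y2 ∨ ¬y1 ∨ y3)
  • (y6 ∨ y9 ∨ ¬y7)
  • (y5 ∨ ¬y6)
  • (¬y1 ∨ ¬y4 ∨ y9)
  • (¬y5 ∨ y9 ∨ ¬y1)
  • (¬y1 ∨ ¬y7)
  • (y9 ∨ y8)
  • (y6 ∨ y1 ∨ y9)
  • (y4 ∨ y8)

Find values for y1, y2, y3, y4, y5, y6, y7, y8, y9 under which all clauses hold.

Pure literal: y7 appears only negated; assign y7 = False.
Pure literal: y8 appears only positively; assign y8 = True.
Try y1 = False.
The remaining clauses are satisfied by y2 = True, y3 = False, y4 = False, y5 = True, y6 = True, y9 = True.
Check each clause:
  1. (¬y4 ∨ ¬y9 ∨ ¬y1) — ¬y4 is true.
  2. (¬y4 ∨ y2 ∨ y1) — y2 is true.
  3. (y1 ∨ ¬y3 ∨ ¬y4) — ¬y4 is true.
  4. (¬y3 ∨ y8) — y8 is true.
  5. (¬y4 ∨ ¬y9) — ¬y4 is true.
  6. (y8 ∨ ¬y1) — y8 is true.
  7. (y3 ∨ ¬y7 ∨ y5) — ¬y7 is true.
  8. (y3 ∨ ¬y9 ∨ y6) — y6 is true.
  9. (¬y2 ∨ y8 ∨ y4) — y8 is true.
  10. (¬y3 ∨ ¬y5 ∨ y8) — y8 is true.
  11. (¬y9 ∨ ¬y7 ∨ y5) — ¬y7 is true.
  12. (¬y5 ∨ ¬y3 ∨ ¬y9) — ¬y3 is true.
  13. (y5 ∨ ¬y1 ∨ y9) — y9 is true.
  14. (y2 ∨ ¬y1 ∨ y3) — y2 is true.
  15. (y9 ∨ y6 ∨ ¬y7) — y9 is true.
  16. (¬y6 ∨ y5) — y5 is true.
  17. (y9 ∨ ¬y4 ∨ ¬y1) — y9 is true.
  18. (¬y5 ∨ y9 ∨ ¬y1) — y9 is true.
  19. (¬y7 ∨ ¬y1) — ¬y7 is true.
  20. (y9 ∨ y8) — y8 is true.
  21. (y6 ∨ y9 ∨ y1) — y9 is true.
  22. (y4 ∨ y8) — y8 is true.

y1=False, y2=True, y3=False, y4=False, y5=True, y6=True, y7=False, y8=True, y9=True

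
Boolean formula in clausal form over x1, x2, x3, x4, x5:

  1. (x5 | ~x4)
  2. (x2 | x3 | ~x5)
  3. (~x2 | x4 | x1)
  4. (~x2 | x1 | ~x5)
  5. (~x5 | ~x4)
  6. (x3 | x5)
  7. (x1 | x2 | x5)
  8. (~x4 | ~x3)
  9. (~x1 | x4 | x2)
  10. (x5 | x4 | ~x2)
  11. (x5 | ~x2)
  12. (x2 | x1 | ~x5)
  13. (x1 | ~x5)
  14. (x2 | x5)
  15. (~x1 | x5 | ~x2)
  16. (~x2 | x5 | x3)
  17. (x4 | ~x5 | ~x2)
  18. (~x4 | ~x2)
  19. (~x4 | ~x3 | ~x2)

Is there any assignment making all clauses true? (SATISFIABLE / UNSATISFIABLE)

UNSATISFIABLE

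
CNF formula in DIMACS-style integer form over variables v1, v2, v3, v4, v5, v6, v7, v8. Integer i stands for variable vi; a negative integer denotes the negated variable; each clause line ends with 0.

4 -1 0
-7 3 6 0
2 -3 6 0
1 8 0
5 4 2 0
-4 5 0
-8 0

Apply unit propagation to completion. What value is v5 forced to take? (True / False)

True

(~v8) stands alone — v8 = False.
(v8 | v1) with v8 = False leaves only v1, so v1 = True.
(v4 | ~v1) with v1 = True leaves only v4, so v4 = True.
From (v5 | ~v4) and v4 = True: v5 = True.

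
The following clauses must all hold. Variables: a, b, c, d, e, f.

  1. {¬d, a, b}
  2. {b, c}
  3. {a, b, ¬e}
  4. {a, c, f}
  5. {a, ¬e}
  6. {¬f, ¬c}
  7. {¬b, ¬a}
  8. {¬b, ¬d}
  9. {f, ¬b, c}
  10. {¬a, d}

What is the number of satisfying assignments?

5

Satisfying assignments:
  a=F b=F c=T d=F e=F f=F
  a=F b=T c=F d=F e=F f=T
  a=F b=T c=T d=F e=F f=F
  a=T b=F c=T d=T e=F f=F
  a=T b=F c=T d=T e=T f=F
Count: 5.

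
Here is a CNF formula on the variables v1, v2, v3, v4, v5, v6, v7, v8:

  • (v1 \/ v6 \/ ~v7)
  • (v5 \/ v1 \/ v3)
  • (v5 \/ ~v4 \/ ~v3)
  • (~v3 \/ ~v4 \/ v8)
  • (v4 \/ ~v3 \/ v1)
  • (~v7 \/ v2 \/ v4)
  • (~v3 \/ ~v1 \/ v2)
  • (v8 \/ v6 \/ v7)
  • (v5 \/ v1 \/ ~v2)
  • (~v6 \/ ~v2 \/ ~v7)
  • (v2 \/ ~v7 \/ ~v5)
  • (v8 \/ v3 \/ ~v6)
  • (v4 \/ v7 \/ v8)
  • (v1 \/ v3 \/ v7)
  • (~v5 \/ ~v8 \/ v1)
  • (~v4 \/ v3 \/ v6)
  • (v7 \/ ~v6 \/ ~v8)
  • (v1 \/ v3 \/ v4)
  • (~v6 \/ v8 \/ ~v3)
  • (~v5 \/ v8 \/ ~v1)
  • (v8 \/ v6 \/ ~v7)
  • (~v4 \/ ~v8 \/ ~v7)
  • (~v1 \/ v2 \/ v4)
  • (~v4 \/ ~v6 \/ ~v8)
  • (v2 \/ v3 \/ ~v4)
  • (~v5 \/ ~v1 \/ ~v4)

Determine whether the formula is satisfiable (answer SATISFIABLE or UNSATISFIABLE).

Try v1 = True.
Try v2 = True.
The remaining clauses are satisfied by v3 = True, v4 = False, v5 = True, v6 = False, v7 = False, v8 = True.
So v1=True  v2=True  v3=True  v4=False  v5=True  v6=False  v7=False  v8=True is a satisfying assignment.

SATISFIABLE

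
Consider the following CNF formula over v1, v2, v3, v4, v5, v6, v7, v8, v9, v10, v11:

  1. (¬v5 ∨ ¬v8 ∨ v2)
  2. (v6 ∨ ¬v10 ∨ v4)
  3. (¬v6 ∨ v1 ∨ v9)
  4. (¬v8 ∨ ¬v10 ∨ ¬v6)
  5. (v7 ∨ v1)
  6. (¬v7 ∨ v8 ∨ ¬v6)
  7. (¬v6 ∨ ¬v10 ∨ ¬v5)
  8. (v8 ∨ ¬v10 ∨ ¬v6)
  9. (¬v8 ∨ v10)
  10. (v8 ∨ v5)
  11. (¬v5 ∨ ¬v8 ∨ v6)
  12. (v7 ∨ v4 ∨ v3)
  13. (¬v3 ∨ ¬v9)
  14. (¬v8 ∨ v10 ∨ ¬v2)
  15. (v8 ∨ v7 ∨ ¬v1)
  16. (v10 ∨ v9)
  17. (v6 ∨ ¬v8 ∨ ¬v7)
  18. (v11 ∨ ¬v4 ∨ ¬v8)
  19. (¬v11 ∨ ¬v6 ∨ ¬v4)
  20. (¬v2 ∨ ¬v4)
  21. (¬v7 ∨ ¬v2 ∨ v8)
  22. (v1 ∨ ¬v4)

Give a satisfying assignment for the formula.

Branch on v1: take v1 = True.
The remaining clauses are satisfied by v2 = False, v3 = False, v4 = True, v5 = True, v6 = False, v7 = True, v8 = False, v9 = True, v10 = True, v11 = True.

v1 = True, v2 = False, v3 = False, v4 = True, v5 = True, v6 = False, v7 = True, v8 = False, v9 = True, v10 = True, v11 = True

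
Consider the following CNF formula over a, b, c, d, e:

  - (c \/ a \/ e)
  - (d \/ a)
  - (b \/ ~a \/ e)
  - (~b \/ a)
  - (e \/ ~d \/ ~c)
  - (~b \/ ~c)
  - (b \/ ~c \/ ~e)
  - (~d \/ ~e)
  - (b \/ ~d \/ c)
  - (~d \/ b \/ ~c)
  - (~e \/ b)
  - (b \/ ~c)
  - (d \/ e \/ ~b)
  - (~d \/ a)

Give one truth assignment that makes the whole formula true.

Set a = True and propagate.
For the remaining variables, b = True, c = False, d = True, e = False works.

a = T  b = T  c = F  d = T  e = F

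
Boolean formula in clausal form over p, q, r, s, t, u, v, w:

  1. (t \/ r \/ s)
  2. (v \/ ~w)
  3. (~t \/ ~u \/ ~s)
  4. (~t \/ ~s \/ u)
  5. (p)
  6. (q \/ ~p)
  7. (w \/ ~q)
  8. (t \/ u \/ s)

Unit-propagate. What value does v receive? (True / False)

True

Unit clause (p) sets p = True.
(q \/ ~p): since p = True, the clause reduces to (q). q = True.
(w \/ ~q) with q = True leaves only w, so w = True.
From (v \/ ~w) and w = True: v = True.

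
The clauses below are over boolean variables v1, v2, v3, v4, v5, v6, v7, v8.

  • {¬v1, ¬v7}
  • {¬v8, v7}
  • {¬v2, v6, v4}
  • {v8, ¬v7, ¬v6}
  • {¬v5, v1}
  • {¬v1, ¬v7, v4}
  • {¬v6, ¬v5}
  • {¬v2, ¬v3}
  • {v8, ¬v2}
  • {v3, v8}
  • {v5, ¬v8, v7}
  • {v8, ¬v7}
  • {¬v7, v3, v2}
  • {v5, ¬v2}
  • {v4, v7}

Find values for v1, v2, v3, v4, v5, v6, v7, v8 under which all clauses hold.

Branch on v1: take v1 = False.
  then v5 is forced to False.
  then v2 is forced to False.
Set v3 = True and propagate.
For the remaining variables, v4 = False, v6 = True, v7 = True, v8 = True works.
Check each clause:
  1. {¬v7, ¬v1} — ¬v1 is true.
  2. {v7, ¬v8} — v7 is true.
  3. {v6, ¬v2, v4} — v6 is true.
  4. {¬v6, v8, ¬v7} — v8 is true.
  5. {¬v5, v1} — ¬v5 is true.
  6. {¬v1, v4, ¬v7} — ¬v1 is true.
  7. {¬v6, ¬v5} — ¬v5 is true.
  8. {¬v3, ¬v2} — ¬v2 is true.
  9. {¬v2, v8} — v8 is true.
  10. {v3, v8} — v8 is true.
  11. {v5, ¬v8, v7} — v7 is true.
  12. {¬v7, v8} — v8 is true.
  13. {v2, v3, ¬v7} — v3 is true.
  14. {v5, ¬v2} — ¬v2 is true.
  15. {v4, v7} — v7 is true.

v1 = F  v2 = F  v3 = T  v4 = F  v5 = F  v6 = T  v7 = T  v8 = T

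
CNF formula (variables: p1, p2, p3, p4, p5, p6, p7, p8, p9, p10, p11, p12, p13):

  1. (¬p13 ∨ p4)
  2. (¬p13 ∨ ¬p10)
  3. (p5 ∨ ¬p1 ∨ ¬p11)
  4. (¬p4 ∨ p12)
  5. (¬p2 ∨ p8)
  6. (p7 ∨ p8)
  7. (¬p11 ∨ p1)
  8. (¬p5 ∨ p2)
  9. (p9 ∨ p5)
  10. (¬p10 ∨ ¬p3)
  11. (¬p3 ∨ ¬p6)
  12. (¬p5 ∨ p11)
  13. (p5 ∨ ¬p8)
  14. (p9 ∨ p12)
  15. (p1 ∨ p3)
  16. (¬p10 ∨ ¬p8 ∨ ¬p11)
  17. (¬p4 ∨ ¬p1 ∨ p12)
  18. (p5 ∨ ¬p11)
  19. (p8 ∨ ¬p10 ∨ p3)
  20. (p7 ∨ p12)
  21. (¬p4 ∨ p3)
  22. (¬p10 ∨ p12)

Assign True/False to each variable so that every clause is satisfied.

p1 = 1, p2 = 1, p3 = 0, p4 = 0, p5 = 1, p6 = 1, p7 = 1, p8 = 1, p9 = 1, p10 = 0, p11 = 1, p12 = 1, p13 = 0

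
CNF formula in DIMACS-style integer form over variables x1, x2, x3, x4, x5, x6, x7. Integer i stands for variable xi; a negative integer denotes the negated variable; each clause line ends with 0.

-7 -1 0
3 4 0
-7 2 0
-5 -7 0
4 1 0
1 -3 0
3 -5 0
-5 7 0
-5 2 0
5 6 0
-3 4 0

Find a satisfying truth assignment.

x2 occurs only positively in the remaining clauses — set x2 = True.
Pure literal: x4 appears only positively; assign x4 = True.
Branch on x1: take x1 = True.
  then x7 is forced to False.
  then x5 is forced to False.
  then x6 is forced to True.
x3 is now unconstrained; take x3 = False.

x1=True, x2=True, x3=False, x4=True, x5=False, x6=True, x7=False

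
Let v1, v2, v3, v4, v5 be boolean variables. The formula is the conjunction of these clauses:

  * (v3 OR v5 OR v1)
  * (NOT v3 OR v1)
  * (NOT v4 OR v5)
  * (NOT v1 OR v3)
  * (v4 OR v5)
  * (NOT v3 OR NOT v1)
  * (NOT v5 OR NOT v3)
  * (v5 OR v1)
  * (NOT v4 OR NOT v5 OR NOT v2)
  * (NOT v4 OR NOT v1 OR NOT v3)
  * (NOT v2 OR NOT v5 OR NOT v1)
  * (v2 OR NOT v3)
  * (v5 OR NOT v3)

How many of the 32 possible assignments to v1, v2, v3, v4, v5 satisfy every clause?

3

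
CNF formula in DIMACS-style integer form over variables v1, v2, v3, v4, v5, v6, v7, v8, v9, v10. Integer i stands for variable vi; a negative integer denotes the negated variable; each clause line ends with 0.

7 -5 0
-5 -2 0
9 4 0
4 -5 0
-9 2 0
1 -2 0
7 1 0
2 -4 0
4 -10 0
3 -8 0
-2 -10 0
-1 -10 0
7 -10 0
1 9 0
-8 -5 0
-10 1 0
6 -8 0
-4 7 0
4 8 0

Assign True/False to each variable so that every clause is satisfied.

v3 occurs only positively in the remaining clauses — set v3 = True.
v5 occurs only negated in the remaining clauses — set v5 = False.
Branch on v1: take v1 = True.
  then v10 is forced to False.
Branch on v2: take v2 = True.
Try v4 = False.
  then v9 is forced to True.
  then v8 is forced to True.
  then v6 is forced to True.
v7 is now unconstrained; take v7 = False.

v1=1  v2=1  v3=1  v4=0  v5=0  v6=1  v7=0  v8=1  v9=1  v10=0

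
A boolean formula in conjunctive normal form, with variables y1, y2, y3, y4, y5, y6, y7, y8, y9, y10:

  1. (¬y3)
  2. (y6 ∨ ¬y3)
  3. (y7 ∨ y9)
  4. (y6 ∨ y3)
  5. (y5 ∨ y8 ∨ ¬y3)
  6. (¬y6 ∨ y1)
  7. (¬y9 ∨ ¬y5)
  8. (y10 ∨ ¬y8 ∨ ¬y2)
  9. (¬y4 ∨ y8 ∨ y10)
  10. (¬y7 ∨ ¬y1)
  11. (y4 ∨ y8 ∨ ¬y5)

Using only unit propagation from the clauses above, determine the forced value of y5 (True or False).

(¬y3) stands alone — y3 = False.
In (y3 ∨ y6), y3 is now false; y6 must hold, so y6 = True.
In (y1 ∨ ¬y6), ¬y6 is now false; y1 must hold, so y1 = True.
In (¬y1 ∨ ¬y7), ¬y1 is now false; ¬y7 must hold, so y7 = False.
From (y9 ∨ y7) and y7 = False: y9 = True.
From (¬y5 ∨ ¬y9) and y9 = True: y5 = False.

False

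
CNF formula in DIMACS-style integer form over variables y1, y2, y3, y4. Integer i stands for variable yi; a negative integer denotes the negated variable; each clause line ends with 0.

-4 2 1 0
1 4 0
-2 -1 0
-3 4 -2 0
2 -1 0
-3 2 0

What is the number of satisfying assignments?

2

The models are:
  y1=0 y2=1 y3=0 y4=1
  y1=0 y2=1 y3=1 y4=1
That's 2 in total.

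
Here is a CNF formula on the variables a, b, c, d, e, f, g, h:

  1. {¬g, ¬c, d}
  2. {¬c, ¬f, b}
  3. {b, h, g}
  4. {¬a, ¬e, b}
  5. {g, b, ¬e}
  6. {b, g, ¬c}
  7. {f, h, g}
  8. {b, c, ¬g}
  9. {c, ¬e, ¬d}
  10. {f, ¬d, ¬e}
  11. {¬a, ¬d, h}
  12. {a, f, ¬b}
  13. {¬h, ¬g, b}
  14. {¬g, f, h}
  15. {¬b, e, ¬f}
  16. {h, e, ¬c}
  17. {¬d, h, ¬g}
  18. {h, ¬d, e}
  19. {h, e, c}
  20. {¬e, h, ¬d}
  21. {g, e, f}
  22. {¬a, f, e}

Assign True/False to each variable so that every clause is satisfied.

a=1, b=1, c=0, d=0, e=1, f=0, g=1, h=1

Branch on a: take a = True.
Try b = True.
Try c = False.
The remaining clauses are satisfied by d = False, e = True, f = False, g = True, h = True.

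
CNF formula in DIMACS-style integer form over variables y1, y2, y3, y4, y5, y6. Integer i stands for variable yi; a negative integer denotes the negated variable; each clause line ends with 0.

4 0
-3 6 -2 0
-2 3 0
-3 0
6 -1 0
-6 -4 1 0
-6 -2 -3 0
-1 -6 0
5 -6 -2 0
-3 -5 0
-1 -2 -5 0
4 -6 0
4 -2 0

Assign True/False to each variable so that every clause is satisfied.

y1 = 0, y2 = 0, y3 = 0, y4 = 1, y5 = 0, y6 = 0

Check each clause:
  1. (y4) — y4 is true.
  2. (y6 ∨ ¬y3 ∨ ¬y2) — ¬y3 is true.
  3. (¬y2 ∨ y3) — ¬y2 is true.
  4. (¬y3) — ¬y3 is true.
  5. (¬y1 ∨ y6) — ¬y1 is true.
  6. (¬y4 ∨ y1 ∨ ¬y6) — ¬y6 is true.
  7. (¬y3 ∨ ¬y2 ∨ ¬y6) — ¬y6 is true.
  8. (¬y1 ∨ ¬y6) — ¬y6 is true.
  9. (¬y6 ∨ y5 ∨ ¬y2) — ¬y6 is true.
  10. (¬y3 ∨ ¬y5) — ¬y5 is true.
  11. (¬y5 ∨ ¬y1 ∨ ¬y2) — ¬y5 is true.
  12. (¬y6 ∨ y4) — ¬y6 is true.
  13. (y4 ∨ ¬y2) — y4 is true.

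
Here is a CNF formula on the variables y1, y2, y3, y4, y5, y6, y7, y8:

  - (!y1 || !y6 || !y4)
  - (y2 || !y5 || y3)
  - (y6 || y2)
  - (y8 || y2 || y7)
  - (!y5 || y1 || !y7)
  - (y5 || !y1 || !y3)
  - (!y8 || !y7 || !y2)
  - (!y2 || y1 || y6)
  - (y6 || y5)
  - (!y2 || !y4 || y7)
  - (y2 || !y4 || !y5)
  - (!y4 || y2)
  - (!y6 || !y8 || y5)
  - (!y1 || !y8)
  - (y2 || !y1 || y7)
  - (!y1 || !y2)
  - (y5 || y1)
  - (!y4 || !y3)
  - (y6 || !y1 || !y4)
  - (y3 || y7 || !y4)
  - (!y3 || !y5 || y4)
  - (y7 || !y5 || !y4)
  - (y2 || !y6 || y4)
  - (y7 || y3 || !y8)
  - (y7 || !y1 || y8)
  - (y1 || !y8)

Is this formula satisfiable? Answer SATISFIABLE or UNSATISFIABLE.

SATISFIABLE

Branch on y1: take y1 = False.
  then y5 is forced to True.
  then y7 is forced to False.
  then y4 is forced to False.
  then y3 is forced to False.
  then y2 is forced to True.
  then y6 is forced to True.
  then y8 is forced to False.
Every clause has at least one true literal under this assignment.
So y1=F, y2=T, y3=F, y4=F, y5=T, y6=T, y7=F, y8=F is a satisfying assignment.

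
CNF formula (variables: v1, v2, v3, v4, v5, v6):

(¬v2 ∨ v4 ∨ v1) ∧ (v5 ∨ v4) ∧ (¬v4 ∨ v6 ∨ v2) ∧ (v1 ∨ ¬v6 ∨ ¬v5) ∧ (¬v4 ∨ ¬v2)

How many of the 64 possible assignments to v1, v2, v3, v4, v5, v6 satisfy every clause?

16

Split on v4, then v2.
  v4=1, v2=1: a clause becomes empty — 0.
  v4=1, v2=0: v3 free; 3 ways for (v1,v5,v6) × 2^1 = 6.
  v4=0, v2=1: remaining (v1,v3,v5,v6) ∈ {(1,0,1,0); (1,0,1,1); (1,1,1,0); (1,1,1,1)} — 4.
  v4=0, v2=0: v3 free; 3 ways for (v1,v5,v6) × 2^1 = 6.
Total: 0 + 6 + 4 + 6 = 16.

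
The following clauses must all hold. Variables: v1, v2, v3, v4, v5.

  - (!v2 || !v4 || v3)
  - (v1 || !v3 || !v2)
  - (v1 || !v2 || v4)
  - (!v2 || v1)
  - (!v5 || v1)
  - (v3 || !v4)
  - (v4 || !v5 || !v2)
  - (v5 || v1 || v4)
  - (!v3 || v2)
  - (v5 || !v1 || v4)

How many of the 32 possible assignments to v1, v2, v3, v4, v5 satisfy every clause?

The models are:
  v1=T v2=F v3=F v4=F v5=T
  v1=T v2=T v3=T v4=T v5=F
  v1=T v2=T v3=T v4=T v5=T
Count: 3.

3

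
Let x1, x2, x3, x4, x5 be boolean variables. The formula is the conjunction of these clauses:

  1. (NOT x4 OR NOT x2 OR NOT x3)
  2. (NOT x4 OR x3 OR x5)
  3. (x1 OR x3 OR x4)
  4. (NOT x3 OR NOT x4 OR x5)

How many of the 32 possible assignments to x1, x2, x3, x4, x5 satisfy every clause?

18

Split on x3, then x4.
  x3=1, x4=1: remaining (x1,x2,x5) ∈ {(0,0,1); (1,0,1)} — 2.
  x3=1, x4=0: x1, x2, x5 free → 2^3 = 8.
  x3=0, x4=1: remaining (x1,x2,x5) ∈ {(0,0,1); (0,1,1); (1,0,1); (1,1,1)} — 4.
  x3=0, x4=0: remaining (x1,x2,x5) ∈ {(1,0,0); (1,0,1); (1,1,0); (1,1,1)} — 4.
Total: 2 + 8 + 4 + 4 = 18.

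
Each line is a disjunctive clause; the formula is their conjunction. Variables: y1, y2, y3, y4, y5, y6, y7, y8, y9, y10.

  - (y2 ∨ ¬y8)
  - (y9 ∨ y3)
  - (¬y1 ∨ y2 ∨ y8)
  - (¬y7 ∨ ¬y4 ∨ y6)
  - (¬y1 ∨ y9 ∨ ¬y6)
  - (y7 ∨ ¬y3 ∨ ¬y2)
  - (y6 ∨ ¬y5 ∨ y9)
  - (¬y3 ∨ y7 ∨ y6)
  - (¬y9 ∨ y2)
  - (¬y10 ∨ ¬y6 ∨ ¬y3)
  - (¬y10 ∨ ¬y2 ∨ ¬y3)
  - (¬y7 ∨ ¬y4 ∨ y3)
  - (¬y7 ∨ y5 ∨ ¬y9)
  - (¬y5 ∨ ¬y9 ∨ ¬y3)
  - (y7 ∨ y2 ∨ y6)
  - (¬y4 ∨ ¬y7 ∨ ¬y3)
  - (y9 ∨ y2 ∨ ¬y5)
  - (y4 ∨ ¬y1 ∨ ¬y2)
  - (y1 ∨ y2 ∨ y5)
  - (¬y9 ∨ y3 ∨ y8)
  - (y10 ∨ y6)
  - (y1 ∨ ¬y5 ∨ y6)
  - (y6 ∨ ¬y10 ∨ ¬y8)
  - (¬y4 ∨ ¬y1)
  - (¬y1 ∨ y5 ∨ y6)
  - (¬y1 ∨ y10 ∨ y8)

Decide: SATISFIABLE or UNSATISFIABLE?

Branch on y1: take y1 = False.
Try y2 = True.
The remaining clauses are satisfied by y3 = False, y4 = True, y5 = False, y6 = True, y7 = False, y8 = True, y9 = True, y10 = True.
Every clause has at least one true literal under this assignment.
So y1=False, y2=True, y3=False, y4=True, y5=False, y6=True, y7=False, y8=True, y9=True, y10=True is a satisfying assignment.

SATISFIABLE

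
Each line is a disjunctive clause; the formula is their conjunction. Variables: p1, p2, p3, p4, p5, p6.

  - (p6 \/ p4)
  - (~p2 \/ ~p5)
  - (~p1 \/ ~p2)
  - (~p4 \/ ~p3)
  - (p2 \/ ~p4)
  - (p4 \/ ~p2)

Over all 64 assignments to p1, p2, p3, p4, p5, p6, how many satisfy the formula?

Split on p2, then p4.
  p2=1, p4=1: remaining (p1,p3,p5,p6) ∈ {(0,0,0,0); (0,0,0,1)} — 2.
  p2=1, p4=0: a clause becomes empty — 0.
  p2=0, p4=1: a clause becomes empty — 0.
  p2=0, p4=0: forces p6=1; p1, p3, p5 free → 2^3 = 8.
Total: 2 + 0 + 0 + 8 = 10.

10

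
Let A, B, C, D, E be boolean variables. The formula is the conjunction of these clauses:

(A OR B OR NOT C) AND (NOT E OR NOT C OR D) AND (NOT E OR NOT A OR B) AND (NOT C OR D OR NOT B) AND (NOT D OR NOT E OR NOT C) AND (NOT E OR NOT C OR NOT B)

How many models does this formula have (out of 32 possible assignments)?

18

Case analysis on C and B:
  C=T, B=T: remaining (A,D,E) ∈ {(F,T,F); (T,T,F)} — 2.
  C=T, B=F: remaining (A,D,E) ∈ {(T,F,F); (T,T,F)} — 2.
  C=F, B=T: A, D, E free → 2^3 = 8.
  C=F, B=F: D free; 3 ways for (A,E) × 2^1 = 6.
Total: 2 + 2 + 8 + 6 = 18.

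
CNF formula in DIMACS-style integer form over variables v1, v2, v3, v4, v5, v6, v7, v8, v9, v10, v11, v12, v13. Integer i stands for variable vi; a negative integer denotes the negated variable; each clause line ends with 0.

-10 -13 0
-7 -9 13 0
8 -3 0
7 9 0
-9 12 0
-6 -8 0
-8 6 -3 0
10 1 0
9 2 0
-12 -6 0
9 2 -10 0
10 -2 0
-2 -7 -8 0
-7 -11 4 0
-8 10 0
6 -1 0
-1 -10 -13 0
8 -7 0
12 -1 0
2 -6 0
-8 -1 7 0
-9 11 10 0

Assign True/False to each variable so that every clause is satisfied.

Pure literal: v3 appears only negated; assign v3 = False.
Pure literal: v4 appears only positively; assign v4 = True.
Try v1 = False.
  then v10 is forced to True.
  then v13 is forced to False.
Try v2 = False.
  then v9 is forced to True.
  then v7 is forced to False.
  then v12 is forced to True.
  then v6 is forced to False.
v5, v8, v11 are now unconstrained; take v5 = True, v8 = False, v11 = False.
Every clause has at least one true literal under this assignment.

v1=F, v2=F, v3=F, v4=T, v5=T, v6=F, v7=F, v8=F, v9=T, v10=T, v11=F, v12=T, v13=F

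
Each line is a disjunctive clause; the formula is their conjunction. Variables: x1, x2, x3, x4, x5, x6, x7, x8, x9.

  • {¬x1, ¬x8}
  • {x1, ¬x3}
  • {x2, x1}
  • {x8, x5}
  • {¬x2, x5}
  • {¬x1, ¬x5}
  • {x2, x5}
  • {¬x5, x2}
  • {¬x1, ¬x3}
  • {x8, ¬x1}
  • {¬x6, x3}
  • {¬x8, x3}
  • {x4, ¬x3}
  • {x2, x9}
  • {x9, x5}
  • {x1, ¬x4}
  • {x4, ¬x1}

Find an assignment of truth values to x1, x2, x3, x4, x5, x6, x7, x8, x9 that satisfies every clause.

x1=0, x2=1, x3=0, x4=0, x5=1, x6=0, x7=0, x8=0, x9=1

Pure literal: x6 appears only negated; assign x6 = False.
Pure literal: x9 appears only positively; assign x9 = True.
Set x1 = False and propagate.
  then x3 is forced to False.
  then x2 is forced to True.
  then x5 is forced to True.
  then x8 is forced to False.
  then x4 is forced to False.
x7 is now unconstrained; take x7 = False.
Check each clause:
  1. {¬x1, ¬x8} — ¬x8 is true.
  2. {x1, ¬x3} — ¬x3 is true.
  3. {x2, x1} — x2 is true.
  4. {x8, x5} — x5 is true.
  5. {¬x2, x5} — x5 is true.
  6. {¬x5, ¬x1} — ¬x1 is true.
  7. {x5, x2} — x2 is true.
  8. {x2, ¬x5} — x2 is true.
  9. {¬x3, ¬x1} — ¬x3 is true.
  10. {x8, ¬x1} — ¬x1 is true.
  11. {¬x6, x3} — ¬x6 is true.
  12. {¬x8, x3} — ¬x8 is true.
  13. {¬x3, x4} — ¬x3 is true.
  14. {x2, x9} — x9 is true.
  15. {x5, x9} — x9 is true.
  16. {¬x4, x1} — ¬x4 is true.
  17. {¬x1, x4} — ¬x1 is true.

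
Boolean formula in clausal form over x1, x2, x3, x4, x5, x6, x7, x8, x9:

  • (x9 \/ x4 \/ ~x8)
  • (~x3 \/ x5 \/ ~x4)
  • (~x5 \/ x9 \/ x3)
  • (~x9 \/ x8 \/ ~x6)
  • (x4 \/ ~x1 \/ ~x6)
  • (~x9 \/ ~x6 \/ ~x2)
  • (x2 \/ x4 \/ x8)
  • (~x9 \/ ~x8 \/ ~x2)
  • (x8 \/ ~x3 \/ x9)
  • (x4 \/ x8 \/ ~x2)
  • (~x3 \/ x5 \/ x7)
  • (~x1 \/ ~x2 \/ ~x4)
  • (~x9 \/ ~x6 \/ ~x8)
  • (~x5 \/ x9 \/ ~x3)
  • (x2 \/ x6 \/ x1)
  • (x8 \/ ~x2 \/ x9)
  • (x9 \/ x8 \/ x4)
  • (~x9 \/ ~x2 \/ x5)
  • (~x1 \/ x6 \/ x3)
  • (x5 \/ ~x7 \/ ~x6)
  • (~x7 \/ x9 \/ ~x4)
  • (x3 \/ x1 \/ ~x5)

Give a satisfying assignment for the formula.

Branch on x1: take x1 = True.
Try x2 = False.
For the remaining variables, x3 = True, x4 = False, x5 = True, x6 = False, x7 = True, x8 = True, x9 = True works.
Every clause has at least one true literal under this assignment.
Check each clause:
  1. (~x8 \/ x9 \/ x4) — x9 is true.
  2. (~x4 \/ x5 \/ ~x3) — x5 is true.
  3. (x9 \/ x3 \/ ~x5) — x3 is true.
  4. (~x6 \/ ~x9 \/ x8) — x8 is true.
  5. (~x1 \/ ~x6 \/ x4) — ~x6 is true.
  6. (~x6 \/ ~x9 \/ ~x2) — ~x6 is true.
  7. (x2 \/ x8 \/ x4) — x8 is true.
  8. (~x9 \/ ~x8 \/ ~x2) — ~x2 is true.
  9. (~x3 \/ x9 \/ x8) — x8 is true.
  10. (x8 \/ ~x2 \/ x4) — x8 is true.
  11. (x5 \/ ~x3 \/ x7) — x5 is true.
  12. (~x4 \/ ~x1 \/ ~x2) — ~x4 is true.
  13. (~x8 \/ ~x9 \/ ~x6) — ~x6 is true.
  14. (~x5 \/ x9 \/ ~x3) — x9 is true.
  15. (x2 \/ x1 \/ x6) — x1 is true.
  16. (x8 \/ ~x2 \/ x9) — x8 is true.
  17. (x8 \/ x9 \/ x4) — x8 is true.
  18. (~x2 \/ ~x9 \/ x5) — x5 is true.
  19. (~x1 \/ x6 \/ x3) — x3 is true.
  20. (~x6 \/ x5 \/ ~x7) — ~x6 is true.
  21. (x9 \/ ~x4 \/ ~x7) — x9 is true.
  22. (x3 \/ ~x5 \/ x1) — x3 is true.

x1=T  x2=F  x3=T  x4=F  x5=T  x6=F  x7=T  x8=T  x9=T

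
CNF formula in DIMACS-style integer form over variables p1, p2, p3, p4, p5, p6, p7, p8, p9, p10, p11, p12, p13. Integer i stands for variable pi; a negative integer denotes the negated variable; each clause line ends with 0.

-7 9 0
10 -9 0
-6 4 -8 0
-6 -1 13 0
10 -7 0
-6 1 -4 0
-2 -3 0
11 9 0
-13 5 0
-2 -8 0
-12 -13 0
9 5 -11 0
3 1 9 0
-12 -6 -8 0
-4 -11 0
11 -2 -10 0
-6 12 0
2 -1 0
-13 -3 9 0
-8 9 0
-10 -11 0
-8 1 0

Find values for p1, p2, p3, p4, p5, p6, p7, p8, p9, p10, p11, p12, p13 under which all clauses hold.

Pure literal: p5 appears only positively; assign p5 = True.
p6 occurs only negated in the remaining clauses — set p6 = False.
Branch on p1: take p1 = False.
  then p8 is forced to False.
Branch on p2: take p2 = False.
For the remaining variables, p3 = True, p4 = True, p7 = True, p9 = True, p10 = True, p11 = False, p12 = True, p13 = False works.
Every clause has at least one true literal under this assignment.

p1=F, p2=F, p3=T, p4=T, p5=T, p6=F, p7=T, p8=F, p9=T, p10=T, p11=F, p12=T, p13=F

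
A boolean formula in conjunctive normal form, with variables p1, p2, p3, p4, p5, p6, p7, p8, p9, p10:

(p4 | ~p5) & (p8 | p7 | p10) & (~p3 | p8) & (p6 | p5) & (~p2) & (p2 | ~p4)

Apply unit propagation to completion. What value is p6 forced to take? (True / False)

True

(~p2) stands alone — p2 = False.
From (~p4 | p2) and p2 = False: p4 = False.
From (~p5 | p4) and p4 = False: p5 = False.
In (p6 | p5), p5 is now false; p6 must hold, so p6 = True.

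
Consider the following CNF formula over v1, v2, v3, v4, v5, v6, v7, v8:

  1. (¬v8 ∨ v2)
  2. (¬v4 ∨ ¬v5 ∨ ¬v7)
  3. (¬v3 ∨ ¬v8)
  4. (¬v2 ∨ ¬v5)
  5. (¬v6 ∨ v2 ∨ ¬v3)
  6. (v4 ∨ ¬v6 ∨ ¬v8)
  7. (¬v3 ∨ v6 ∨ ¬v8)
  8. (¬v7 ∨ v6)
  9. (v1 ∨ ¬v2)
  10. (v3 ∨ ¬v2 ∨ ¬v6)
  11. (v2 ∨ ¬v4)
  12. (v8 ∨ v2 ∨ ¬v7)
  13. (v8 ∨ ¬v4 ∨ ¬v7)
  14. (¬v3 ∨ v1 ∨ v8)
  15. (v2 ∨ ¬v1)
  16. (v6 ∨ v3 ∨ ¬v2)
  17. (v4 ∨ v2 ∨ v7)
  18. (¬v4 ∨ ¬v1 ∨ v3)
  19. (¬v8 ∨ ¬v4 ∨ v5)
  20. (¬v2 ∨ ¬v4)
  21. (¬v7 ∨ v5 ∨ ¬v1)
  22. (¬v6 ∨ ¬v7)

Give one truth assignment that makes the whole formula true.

v1=1, v2=1, v3=1, v4=0, v5=0, v6=0, v7=0, v8=0

Check each clause:
  1. (v2 ∨ ¬v8) — ¬v8 is true.
  2. (¬v7 ∨ ¬v4 ∨ ¬v5) — ¬v7 is true.
  3. (¬v8 ∨ ¬v3) — ¬v8 is true.
  4. (¬v2 ∨ ¬v5) — ¬v5 is true.
  5. (¬v6 ∨ v2 ∨ ¬v3) — ¬v6 is true.
  6. (¬v8 ∨ ¬v6 ∨ v4) — ¬v8 is true.
  7. (v6 ∨ ¬v8 ∨ ¬v3) — ¬v8 is true.
  8. (v6 ∨ ¬v7) — ¬v7 is true.
  9. (¬v2 ∨ v1) — v1 is true.
  10. (¬v2 ∨ ¬v6 ∨ v3) — ¬v6 is true.
  11. (¬v4 ∨ v2) — v2 is true.
  12. (v8 ∨ v2 ∨ ¬v7) — ¬v7 is true.
  13. (¬v4 ∨ ¬v7 ∨ v8) — ¬v7 is true.
  14. (v8 ∨ v1 ∨ ¬v3) — v1 is true.
  15. (¬v1 ∨ v2) — v2 is true.
  16. (v6 ∨ v3 ∨ ¬v2) — v3 is true.
  17. (v2 ∨ v4 ∨ v7) — v2 is true.
  18. (¬v4 ∨ ¬v1 ∨ v3) — v3 is true.
  19. (¬v8 ∨ ¬v4 ∨ v5) — ¬v8 is true.
  20. (¬v4 ∨ ¬v2) — ¬v4 is true.
  21. (¬v1 ∨ v5 ∨ ¬v7) — ¬v7 is true.
  22. (¬v6 ∨ ¬v7) — ¬v7 is true.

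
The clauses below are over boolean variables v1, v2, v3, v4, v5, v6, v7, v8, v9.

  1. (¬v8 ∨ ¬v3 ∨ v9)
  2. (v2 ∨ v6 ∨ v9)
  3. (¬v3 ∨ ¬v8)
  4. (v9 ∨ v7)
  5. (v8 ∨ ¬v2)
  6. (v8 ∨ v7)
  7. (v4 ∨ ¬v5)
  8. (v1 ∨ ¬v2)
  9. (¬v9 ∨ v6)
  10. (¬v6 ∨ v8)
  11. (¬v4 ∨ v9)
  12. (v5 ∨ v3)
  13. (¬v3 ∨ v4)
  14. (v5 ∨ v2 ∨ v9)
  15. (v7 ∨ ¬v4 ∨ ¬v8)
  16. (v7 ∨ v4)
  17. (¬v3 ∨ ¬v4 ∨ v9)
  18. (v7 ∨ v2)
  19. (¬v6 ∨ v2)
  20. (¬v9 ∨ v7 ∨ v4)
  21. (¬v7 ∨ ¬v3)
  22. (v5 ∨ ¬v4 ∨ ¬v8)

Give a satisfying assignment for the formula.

Pure literal: v1 appears only positively; assign v1 = True.
Branch on v2: take v2 = True.
  then v8 is forced to True.
  then v3 is forced to False.
  then v5 is forced to True.
  then v4 is forced to True.
  then v9 is forced to True.
  then v6 is forced to True.
  then v7 is forced to True.
Every clause has at least one true literal under this assignment.

v1 = 1, v2 = 1, v3 = 0, v4 = 1, v5 = 1, v6 = 1, v7 = 1, v8 = 1, v9 = 1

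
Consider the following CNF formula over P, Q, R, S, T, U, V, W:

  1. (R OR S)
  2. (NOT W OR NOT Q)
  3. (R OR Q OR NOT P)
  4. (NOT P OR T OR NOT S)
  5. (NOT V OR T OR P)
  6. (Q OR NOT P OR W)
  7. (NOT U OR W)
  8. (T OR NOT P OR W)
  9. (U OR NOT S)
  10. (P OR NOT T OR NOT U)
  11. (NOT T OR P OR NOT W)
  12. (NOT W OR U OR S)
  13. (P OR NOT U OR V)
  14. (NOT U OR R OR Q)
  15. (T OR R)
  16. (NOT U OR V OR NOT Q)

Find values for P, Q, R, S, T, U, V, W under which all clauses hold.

R occurs only positively in the remaining clauses — set R = True.
Try P = True.
The remaining clauses are satisfied by Q = False, S = True, T = True, U = True, V = False, W = True.
Check each clause:
  1. (R OR S) — R is true.
  2. (NOT Q OR NOT W) — NOT Q is true.
  3. (NOT P OR Q OR R) — R is true.
  4. (NOT S OR T OR NOT P) — T is true.
  5. (NOT V OR T OR P) — NOT V is true.
  6. (Q OR W OR NOT P) — W is true.
  7. (NOT U OR W) — W is true.
  8. (NOT P OR T OR W) — W is true.
  9. (NOT S OR U) — U is true.
  10. (NOT U OR P OR NOT T) — P is true.
  11. (NOT T OR NOT W OR P) — P is true.
  12. (S OR U OR NOT W) — S is true.
  13. (V OR P OR NOT U) — P is true.
  14. (NOT U OR R OR Q) — R is true.
  15. (T OR R) — R is true.
  16. (NOT Q OR V OR NOT U) — NOT Q is true.

P=True, Q=False, R=True, S=True, T=True, U=True, V=False, W=True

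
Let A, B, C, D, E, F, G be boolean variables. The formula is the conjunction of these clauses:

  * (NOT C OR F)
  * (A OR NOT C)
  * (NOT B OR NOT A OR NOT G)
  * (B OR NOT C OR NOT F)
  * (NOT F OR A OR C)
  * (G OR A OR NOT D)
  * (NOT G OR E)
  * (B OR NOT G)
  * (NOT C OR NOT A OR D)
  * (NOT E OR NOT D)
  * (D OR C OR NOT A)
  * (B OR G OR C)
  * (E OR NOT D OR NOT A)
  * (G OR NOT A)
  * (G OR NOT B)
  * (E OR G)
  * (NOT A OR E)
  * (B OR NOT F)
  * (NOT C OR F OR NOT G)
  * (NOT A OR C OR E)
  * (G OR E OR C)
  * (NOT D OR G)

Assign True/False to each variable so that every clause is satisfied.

A = False, B = True, C = False, D = False, E = True, F = False, G = True

Branch on A: take A = False.
  then C is forced to False.
  then F is forced to False.
Set B = True and propagate.
  then G is forced to True.
  then E is forced to True.
  then D is forced to False.
Every clause has at least one true literal under this assignment.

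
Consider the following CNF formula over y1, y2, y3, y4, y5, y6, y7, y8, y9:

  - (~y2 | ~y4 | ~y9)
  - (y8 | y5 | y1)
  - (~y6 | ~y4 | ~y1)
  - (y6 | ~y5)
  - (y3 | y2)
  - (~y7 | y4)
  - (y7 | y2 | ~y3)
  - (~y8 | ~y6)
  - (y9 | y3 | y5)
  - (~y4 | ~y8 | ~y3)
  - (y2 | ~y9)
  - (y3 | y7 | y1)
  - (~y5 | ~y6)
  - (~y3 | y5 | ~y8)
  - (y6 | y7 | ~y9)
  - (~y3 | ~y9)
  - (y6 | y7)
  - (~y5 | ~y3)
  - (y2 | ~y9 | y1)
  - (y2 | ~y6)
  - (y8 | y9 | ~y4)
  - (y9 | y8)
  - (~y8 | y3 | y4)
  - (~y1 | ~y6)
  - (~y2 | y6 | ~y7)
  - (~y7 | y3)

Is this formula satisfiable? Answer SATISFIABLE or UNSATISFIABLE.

UNSATISFIABLE

y3 = True:
  propagation gives y9=False, y5=False, y8=False; an empty clause results — contradiction.
y3 = False:
  propagation gives y2=True, y7=False, y1=True, y6=True; an empty clause results — contradiction.
Every branch closes, so no satisfying assignment exists.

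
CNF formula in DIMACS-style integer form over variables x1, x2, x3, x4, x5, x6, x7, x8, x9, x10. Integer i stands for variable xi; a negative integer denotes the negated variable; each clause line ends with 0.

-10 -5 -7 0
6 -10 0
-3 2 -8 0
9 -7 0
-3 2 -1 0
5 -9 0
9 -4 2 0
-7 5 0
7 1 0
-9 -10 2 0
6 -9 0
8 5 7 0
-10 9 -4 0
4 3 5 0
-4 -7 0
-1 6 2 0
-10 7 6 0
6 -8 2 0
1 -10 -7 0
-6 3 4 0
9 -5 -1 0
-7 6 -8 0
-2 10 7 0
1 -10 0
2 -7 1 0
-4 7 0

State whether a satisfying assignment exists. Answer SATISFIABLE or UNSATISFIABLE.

Set x1 = False and propagate.
  then x7 is forced to True.
  then x9 is forced to True.
  then x5 is forced to True.
  then x10 is forced to False.
  then x6 is forced to True.
  then x4 is forced to False.
  then x3 is forced to True.
  then x2 is forced to True.
x8 is now unconstrained; take x8 = False.
Every clause has at least one true literal under this assignment.
So x1=F, x2=T, x3=T, x4=F, x5=T, x6=T, x7=T, x8=F, x9=T, x10=F is a satisfying assignment.

SATISFIABLE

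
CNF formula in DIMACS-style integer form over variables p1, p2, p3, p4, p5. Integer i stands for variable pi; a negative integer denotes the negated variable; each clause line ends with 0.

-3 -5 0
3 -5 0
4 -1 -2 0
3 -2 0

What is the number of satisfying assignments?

Split on p3, then p2.
  p3=T, p2=T: remaining (p1,p4,p5) ∈ {(F,F,F); (F,T,F); (T,T,F)} — 3.
  p3=T, p2=F: remaining (p1,p4,p5) ∈ {(F,F,F); (F,T,F); (T,F,F); (T,T,F)} — 4.
  p3=F, p2=T: a clause becomes empty — 0.
  p3=F, p2=F: remaining (p1,p4,p5) ∈ {(F,F,F); (F,T,F); (T,F,F); (T,T,F)} — 4.
Total: 3 + 4 + 0 + 4 = 11.

11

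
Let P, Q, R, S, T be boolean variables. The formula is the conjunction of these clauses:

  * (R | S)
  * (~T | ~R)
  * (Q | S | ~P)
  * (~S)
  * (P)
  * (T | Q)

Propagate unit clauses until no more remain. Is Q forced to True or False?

(~S) is a unit clause: S = False.
In (R | S), S is now false; R must hold, so R = True.
(~T | ~R) with R = True leaves only ~T, so T = False.
Unit clause (P) sets P = True.
In (S | ~P | Q), S, ~P are now false; Q must hold, so Q = True.

True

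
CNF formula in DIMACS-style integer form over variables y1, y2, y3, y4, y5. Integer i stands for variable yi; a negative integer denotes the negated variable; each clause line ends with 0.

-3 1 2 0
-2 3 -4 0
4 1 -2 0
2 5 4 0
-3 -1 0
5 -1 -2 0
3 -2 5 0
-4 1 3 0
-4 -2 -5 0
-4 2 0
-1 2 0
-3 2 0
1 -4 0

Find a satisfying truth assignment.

y1=F  y2=F  y3=F  y4=F  y5=T

Set y1 = False and propagate.
  then y4 is forced to False.
  then y2 is forced to False.
  then y3 is forced to False.
  then y5 is forced to True.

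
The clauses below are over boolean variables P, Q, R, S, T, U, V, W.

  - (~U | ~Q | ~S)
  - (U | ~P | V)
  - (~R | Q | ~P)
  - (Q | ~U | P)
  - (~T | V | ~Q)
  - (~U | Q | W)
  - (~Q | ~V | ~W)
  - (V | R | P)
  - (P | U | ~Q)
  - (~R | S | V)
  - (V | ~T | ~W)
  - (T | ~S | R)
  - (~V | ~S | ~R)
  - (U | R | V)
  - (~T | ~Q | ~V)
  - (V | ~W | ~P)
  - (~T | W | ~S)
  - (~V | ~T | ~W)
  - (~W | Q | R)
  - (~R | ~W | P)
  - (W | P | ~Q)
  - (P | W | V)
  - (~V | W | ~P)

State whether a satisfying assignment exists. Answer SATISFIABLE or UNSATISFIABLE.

Set P = False and propagate.
For the remaining variables, Q = False, R = False, S = False, T = False, U = False, V = True, W = False works.
So P = 0  Q = 0  R = 0  S = 0  T = 0  U = 0  V = 1  W = 0 is a satisfying assignment.

SATISFIABLE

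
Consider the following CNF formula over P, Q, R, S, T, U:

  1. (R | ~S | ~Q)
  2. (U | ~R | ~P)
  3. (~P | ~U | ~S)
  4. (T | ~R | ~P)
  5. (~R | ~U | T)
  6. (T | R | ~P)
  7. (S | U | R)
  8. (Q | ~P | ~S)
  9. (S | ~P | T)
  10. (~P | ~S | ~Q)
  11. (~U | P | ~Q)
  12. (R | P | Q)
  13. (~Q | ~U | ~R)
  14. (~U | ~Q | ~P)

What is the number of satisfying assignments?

12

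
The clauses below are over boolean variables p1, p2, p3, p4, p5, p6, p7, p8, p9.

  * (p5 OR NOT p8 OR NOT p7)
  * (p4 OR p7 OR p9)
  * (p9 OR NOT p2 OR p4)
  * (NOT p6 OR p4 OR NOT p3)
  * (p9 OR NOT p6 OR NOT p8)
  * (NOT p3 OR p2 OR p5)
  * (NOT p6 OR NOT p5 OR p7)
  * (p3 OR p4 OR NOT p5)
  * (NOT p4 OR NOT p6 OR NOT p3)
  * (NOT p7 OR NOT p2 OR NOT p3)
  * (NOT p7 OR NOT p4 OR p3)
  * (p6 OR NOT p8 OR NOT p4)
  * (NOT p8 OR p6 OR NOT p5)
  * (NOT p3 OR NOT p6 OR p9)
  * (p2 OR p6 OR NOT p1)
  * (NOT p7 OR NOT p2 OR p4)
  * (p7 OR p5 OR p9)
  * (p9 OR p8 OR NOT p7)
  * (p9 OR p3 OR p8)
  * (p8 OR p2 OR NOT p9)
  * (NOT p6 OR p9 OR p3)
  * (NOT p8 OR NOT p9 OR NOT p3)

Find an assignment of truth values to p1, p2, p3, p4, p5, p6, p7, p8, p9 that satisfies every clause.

p1 occurs only negated in the remaining clauses — set p1 = False.
Set p2 = True and propagate.
Set p3 = False and propagate.
The remaining clauses are satisfied by p4 = False, p5 = False, p6 = True, p7 = False, p8 = True, p9 = True.

p1=False, p2=True, p3=False, p4=False, p5=False, p6=True, p7=False, p8=True, p9=True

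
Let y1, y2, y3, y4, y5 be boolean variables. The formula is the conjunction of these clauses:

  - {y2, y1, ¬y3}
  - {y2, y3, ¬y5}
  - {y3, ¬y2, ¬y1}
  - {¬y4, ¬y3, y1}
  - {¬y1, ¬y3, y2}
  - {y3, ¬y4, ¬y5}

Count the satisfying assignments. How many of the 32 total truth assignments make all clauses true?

13

Split on y3, then y1.
  y3=T, y1=T: remaining (y2,y4,y5) ∈ {(T,F,F); (T,F,T); (T,T,F); (T,T,T)} — 4.
  y3=T, y1=F: remaining (y2,y4,y5) ∈ {(T,F,F); (T,F,T)} — 2.
  y3=F, y1=T: remaining (y2,y4,y5) ∈ {(F,F,F); (F,T,F)} — 2.
  y3=F, y1=F: 5 of the 8 assignments to (y2,y4,y5) work.
Total: 4 + 2 + 2 + 5 = 13.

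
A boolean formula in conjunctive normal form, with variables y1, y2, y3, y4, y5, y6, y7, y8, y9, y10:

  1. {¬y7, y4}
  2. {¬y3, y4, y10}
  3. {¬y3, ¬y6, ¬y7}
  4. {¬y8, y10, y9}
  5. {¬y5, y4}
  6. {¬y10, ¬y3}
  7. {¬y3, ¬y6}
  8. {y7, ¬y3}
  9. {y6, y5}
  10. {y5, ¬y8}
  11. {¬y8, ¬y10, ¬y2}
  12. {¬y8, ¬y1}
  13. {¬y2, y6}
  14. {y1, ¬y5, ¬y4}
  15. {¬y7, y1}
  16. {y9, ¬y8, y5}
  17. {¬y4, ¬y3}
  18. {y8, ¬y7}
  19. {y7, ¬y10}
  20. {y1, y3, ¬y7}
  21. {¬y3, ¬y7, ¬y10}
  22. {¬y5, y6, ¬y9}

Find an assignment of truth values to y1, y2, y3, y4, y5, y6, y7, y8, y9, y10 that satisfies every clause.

y1=False  y2=False  y3=False  y4=True  y5=False  y6=True  y7=False  y8=False  y9=True  y10=False

y2 occurs only negated in the remaining clauses — set y2 = False.
Try y1 = False.
  then y7 is forced to False.
  then y3 is forced to False.
  then y10 is forced to False.
The remaining clauses are satisfied by y4 = True, y5 = False, y6 = True, y8 = False, y9 = True.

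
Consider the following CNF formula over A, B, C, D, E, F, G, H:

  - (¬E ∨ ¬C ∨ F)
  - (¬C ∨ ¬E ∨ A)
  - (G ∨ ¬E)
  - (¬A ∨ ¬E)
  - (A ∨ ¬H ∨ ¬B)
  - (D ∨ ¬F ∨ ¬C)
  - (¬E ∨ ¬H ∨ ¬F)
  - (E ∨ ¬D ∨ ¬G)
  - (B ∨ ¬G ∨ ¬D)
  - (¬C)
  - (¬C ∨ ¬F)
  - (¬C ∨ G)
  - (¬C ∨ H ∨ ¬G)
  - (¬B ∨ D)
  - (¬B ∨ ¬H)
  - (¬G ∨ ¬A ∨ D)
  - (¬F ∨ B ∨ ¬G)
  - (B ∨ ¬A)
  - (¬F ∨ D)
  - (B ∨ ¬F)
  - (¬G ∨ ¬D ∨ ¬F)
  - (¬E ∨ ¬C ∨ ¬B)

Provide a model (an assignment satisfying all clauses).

A=F, B=F, C=F, D=F, E=F, F=F, G=F, H=F

Check each clause:
  1. (¬E ∨ ¬C ∨ F) — ¬E is true.
  2. (¬C ∨ ¬E ∨ A) — ¬E is true.
  3. (¬E ∨ G) — ¬E is true.
  4. (¬E ∨ ¬A) — ¬E is true.
  5. (A ∨ ¬B ∨ ¬H) — ¬H is true.
  6. (¬F ∨ D ∨ ¬C) — ¬F is true.
  7. (¬F ∨ ¬E ∨ ¬H) — ¬H is true.
  8. (¬D ∨ E ∨ ¬G) — ¬G is true.
  9. (B ∨ ¬D ∨ ¬G) — ¬G is true.
  10. (¬C) — ¬C is true.
  11. (¬C ∨ ¬F) — ¬F is true.
  12. (G ∨ ¬C) — ¬C is true.
  13. (¬G ∨ ¬C ∨ H) — ¬G is true.
  14. (D ∨ ¬B) — ¬B is true.
  15. (¬H ∨ ¬B) — ¬H is true.
  16. (D ∨ ¬G ∨ ¬A) — ¬G is true.
  17. (¬F ∨ ¬G ∨ B) — ¬G is true.
  18. (¬A ∨ B) — ¬A is true.
  19. (D ∨ ¬F) — ¬F is true.
  20. (¬F ∨ B) — ¬F is true.
  21. (¬G ∨ ¬D ∨ ¬F) — ¬G is true.
  22. (¬B ∨ ¬E ∨ ¬C) — ¬E is true.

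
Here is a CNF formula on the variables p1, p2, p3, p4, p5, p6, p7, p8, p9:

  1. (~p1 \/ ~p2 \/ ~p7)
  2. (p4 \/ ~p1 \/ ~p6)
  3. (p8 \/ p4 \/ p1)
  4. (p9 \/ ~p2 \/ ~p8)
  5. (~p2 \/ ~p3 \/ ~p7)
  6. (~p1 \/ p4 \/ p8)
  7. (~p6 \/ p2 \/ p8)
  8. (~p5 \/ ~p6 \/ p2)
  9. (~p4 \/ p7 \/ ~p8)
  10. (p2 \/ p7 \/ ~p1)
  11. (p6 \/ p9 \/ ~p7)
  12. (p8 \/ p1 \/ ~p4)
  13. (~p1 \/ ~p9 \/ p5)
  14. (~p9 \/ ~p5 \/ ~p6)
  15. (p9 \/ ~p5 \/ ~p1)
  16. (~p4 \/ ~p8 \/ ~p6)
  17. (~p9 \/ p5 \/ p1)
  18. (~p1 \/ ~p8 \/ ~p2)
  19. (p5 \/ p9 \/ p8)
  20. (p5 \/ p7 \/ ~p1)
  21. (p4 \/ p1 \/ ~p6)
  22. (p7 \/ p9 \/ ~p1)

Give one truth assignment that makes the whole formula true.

Pure literal: p3 appears only negated; assign p3 = False.
Try p1 = False.
Set p2 = False and propagate.
Try p4 = False.
  then p8 is forced to True.
  then p6 is forced to False.
The remaining clauses are satisfied by p5 = True, p7 = True, p9 = True.
Every clause has at least one true literal under this assignment.

p1=F  p2=F  p3=F  p4=F  p5=T  p6=F  p7=T  p8=T  p9=T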